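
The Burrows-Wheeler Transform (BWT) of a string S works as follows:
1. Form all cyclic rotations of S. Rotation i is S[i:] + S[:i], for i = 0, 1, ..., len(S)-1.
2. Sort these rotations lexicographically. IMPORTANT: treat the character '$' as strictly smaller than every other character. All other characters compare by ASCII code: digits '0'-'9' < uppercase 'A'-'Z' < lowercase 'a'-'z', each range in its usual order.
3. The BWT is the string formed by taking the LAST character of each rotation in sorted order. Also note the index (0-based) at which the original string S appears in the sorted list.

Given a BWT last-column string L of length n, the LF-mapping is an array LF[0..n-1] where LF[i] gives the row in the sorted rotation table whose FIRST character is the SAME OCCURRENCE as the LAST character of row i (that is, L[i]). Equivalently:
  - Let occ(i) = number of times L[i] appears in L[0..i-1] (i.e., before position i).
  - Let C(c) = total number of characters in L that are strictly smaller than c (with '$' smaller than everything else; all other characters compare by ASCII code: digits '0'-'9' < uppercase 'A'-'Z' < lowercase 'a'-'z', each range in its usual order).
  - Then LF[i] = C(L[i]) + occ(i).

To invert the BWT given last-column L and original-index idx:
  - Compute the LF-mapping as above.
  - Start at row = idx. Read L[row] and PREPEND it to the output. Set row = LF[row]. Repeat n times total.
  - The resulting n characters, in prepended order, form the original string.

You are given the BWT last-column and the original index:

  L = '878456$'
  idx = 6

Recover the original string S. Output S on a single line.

LF mapping: 5 4 6 1 2 3 0
Walk LF starting at row 6, prepending L[row]:
  step 1: row=6, L[6]='$', prepend. Next row=LF[6]=0
  step 2: row=0, L[0]='8', prepend. Next row=LF[0]=5
  step 3: row=5, L[5]='6', prepend. Next row=LF[5]=3
  step 4: row=3, L[3]='4', prepend. Next row=LF[3]=1
  step 5: row=1, L[1]='7', prepend. Next row=LF[1]=4
  step 6: row=4, L[4]='5', prepend. Next row=LF[4]=2
  step 7: row=2, L[2]='8', prepend. Next row=LF[2]=6
Reversed output: 857468$

Answer: 857468$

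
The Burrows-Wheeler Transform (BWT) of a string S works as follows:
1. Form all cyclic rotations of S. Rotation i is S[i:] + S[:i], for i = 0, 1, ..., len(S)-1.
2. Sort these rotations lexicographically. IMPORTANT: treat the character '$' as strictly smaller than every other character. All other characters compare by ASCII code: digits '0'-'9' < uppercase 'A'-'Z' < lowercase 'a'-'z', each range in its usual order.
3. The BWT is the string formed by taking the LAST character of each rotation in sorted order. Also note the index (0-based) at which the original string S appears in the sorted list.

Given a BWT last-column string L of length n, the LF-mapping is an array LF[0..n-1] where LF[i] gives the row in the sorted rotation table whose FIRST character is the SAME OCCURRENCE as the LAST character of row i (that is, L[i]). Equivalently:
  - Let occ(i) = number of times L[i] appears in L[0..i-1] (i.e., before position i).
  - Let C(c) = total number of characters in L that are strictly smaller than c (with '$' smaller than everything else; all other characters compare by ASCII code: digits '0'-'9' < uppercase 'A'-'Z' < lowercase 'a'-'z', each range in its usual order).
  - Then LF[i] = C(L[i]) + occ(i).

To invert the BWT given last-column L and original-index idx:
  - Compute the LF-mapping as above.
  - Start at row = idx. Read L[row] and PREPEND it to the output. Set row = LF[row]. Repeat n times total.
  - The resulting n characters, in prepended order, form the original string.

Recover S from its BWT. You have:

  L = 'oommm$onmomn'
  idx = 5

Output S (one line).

LF mapping: 8 9 1 2 3 0 10 6 4 11 5 7
Walk LF starting at row 5, prepending L[row]:
  step 1: row=5, L[5]='$', prepend. Next row=LF[5]=0
  step 2: row=0, L[0]='o', prepend. Next row=LF[0]=8
  step 3: row=8, L[8]='m', prepend. Next row=LF[8]=4
  step 4: row=4, L[4]='m', prepend. Next row=LF[4]=3
  step 5: row=3, L[3]='m', prepend. Next row=LF[3]=2
  step 6: row=2, L[2]='m', prepend. Next row=LF[2]=1
  step 7: row=1, L[1]='o', prepend. Next row=LF[1]=9
  step 8: row=9, L[9]='o', prepend. Next row=LF[9]=11
  step 9: row=11, L[11]='n', prepend. Next row=LF[11]=7
  step 10: row=7, L[7]='n', prepend. Next row=LF[7]=6
  step 11: row=6, L[6]='o', prepend. Next row=LF[6]=10
  step 12: row=10, L[10]='m', prepend. Next row=LF[10]=5
Reversed output: monnoommmmo$

Answer: monnoommmmo$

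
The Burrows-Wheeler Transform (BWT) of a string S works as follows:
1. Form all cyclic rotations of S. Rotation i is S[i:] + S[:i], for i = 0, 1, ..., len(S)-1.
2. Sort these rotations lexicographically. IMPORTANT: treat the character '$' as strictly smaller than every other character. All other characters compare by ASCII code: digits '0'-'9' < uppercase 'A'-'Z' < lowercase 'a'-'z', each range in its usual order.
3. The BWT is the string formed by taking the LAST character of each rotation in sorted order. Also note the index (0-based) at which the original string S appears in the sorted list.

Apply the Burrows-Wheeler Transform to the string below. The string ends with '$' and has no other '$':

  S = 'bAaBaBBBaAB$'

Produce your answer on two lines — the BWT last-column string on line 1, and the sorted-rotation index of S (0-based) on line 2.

All 12 rotations (rotation i = S[i:]+S[:i]):
  rot[0] = bAaBaBBBaAB$
  rot[1] = AaBaBBBaAB$b
  rot[2] = aBaBBBaAB$bA
  rot[3] = BaBBBaAB$bAa
  rot[4] = aBBBaAB$bAaB
  rot[5] = BBBaAB$bAaBa
  rot[6] = BBaAB$bAaBaB
  rot[7] = BaAB$bAaBaBB
  rot[8] = aAB$bAaBaBBB
  rot[9] = AB$bAaBaBBBa
  rot[10] = B$bAaBaBBBaA
  rot[11] = $bAaBaBBBaAB
Sorted (with $ < everything):
  sorted[0] = $bAaBaBBBaAB  (last char: 'B')
  sorted[1] = AB$bAaBaBBBa  (last char: 'a')
  sorted[2] = AaBaBBBaAB$b  (last char: 'b')
  sorted[3] = B$bAaBaBBBaA  (last char: 'A')
  sorted[4] = BBBaAB$bAaBa  (last char: 'a')
  sorted[5] = BBaAB$bAaBaB  (last char: 'B')
  sorted[6] = BaAB$bAaBaBB  (last char: 'B')
  sorted[7] = BaBBBaAB$bAa  (last char: 'a')
  sorted[8] = aAB$bAaBaBBB  (last char: 'B')
  sorted[9] = aBBBaAB$bAaB  (last char: 'B')
  sorted[10] = aBaBBBaAB$bA  (last char: 'A')
  sorted[11] = bAaBaBBBaAB$  (last char: '$')
Last column: BabAaBBaBBA$
Original string S is at sorted index 11

Answer: BabAaBBaBBA$
11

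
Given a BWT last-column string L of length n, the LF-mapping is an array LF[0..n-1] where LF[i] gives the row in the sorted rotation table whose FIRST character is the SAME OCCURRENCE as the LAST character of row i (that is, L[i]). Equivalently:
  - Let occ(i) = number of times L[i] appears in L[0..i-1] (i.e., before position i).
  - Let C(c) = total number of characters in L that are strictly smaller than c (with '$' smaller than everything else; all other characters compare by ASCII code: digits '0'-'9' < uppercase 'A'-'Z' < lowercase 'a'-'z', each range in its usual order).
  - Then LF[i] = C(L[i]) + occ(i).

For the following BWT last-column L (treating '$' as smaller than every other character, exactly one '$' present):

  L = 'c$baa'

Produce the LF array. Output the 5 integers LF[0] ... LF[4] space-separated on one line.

Char counts: '$':1, 'a':2, 'b':1, 'c':1
C (first-col start): C('$')=0, C('a')=1, C('b')=3, C('c')=4
L[0]='c': occ=0, LF[0]=C('c')+0=4+0=4
L[1]='$': occ=0, LF[1]=C('$')+0=0+0=0
L[2]='b': occ=0, LF[2]=C('b')+0=3+0=3
L[3]='a': occ=0, LF[3]=C('a')+0=1+0=1
L[4]='a': occ=1, LF[4]=C('a')+1=1+1=2

Answer: 4 0 3 1 2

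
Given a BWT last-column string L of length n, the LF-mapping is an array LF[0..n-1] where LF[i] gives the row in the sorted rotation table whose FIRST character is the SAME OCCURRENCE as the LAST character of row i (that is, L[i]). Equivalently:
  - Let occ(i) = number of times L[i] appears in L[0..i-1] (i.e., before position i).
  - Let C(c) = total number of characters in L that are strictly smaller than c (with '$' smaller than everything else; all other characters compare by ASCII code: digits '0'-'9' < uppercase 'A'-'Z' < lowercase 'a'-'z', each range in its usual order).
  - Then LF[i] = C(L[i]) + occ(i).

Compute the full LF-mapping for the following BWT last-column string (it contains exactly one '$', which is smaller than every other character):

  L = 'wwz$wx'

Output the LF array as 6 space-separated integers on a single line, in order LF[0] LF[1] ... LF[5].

Char counts: '$':1, 'w':3, 'x':1, 'z':1
C (first-col start): C('$')=0, C('w')=1, C('x')=4, C('z')=5
L[0]='w': occ=0, LF[0]=C('w')+0=1+0=1
L[1]='w': occ=1, LF[1]=C('w')+1=1+1=2
L[2]='z': occ=0, LF[2]=C('z')+0=5+0=5
L[3]='$': occ=0, LF[3]=C('$')+0=0+0=0
L[4]='w': occ=2, LF[4]=C('w')+2=1+2=3
L[5]='x': occ=0, LF[5]=C('x')+0=4+0=4

Answer: 1 2 5 0 3 4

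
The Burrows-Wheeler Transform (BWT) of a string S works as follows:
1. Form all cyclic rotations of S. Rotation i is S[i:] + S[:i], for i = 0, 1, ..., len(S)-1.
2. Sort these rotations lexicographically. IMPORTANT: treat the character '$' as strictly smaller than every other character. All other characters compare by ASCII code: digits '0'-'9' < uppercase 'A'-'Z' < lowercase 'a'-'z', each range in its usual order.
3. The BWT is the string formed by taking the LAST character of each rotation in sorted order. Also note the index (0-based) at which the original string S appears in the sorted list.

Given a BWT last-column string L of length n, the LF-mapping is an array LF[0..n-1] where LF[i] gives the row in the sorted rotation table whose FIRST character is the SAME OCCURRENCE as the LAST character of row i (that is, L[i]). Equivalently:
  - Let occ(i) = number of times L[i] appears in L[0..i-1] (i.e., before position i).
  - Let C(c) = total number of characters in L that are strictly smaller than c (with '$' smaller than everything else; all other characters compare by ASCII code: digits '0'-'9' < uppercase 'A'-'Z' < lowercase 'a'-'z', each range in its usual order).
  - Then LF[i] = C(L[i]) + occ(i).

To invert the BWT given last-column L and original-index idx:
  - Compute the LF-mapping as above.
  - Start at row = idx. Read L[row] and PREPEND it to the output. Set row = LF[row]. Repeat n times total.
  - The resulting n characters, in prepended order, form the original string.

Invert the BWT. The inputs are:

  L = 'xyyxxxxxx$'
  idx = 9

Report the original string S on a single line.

Answer: yxxxxxxyx$

Derivation:
LF mapping: 1 8 9 2 3 4 5 6 7 0
Walk LF starting at row 9, prepending L[row]:
  step 1: row=9, L[9]='$', prepend. Next row=LF[9]=0
  step 2: row=0, L[0]='x', prepend. Next row=LF[0]=1
  step 3: row=1, L[1]='y', prepend. Next row=LF[1]=8
  step 4: row=8, L[8]='x', prepend. Next row=LF[8]=7
  step 5: row=7, L[7]='x', prepend. Next row=LF[7]=6
  step 6: row=6, L[6]='x', prepend. Next row=LF[6]=5
  step 7: row=5, L[5]='x', prepend. Next row=LF[5]=4
  step 8: row=4, L[4]='x', prepend. Next row=LF[4]=3
  step 9: row=3, L[3]='x', prepend. Next row=LF[3]=2
  step 10: row=2, L[2]='y', prepend. Next row=LF[2]=9
Reversed output: yxxxxxxyx$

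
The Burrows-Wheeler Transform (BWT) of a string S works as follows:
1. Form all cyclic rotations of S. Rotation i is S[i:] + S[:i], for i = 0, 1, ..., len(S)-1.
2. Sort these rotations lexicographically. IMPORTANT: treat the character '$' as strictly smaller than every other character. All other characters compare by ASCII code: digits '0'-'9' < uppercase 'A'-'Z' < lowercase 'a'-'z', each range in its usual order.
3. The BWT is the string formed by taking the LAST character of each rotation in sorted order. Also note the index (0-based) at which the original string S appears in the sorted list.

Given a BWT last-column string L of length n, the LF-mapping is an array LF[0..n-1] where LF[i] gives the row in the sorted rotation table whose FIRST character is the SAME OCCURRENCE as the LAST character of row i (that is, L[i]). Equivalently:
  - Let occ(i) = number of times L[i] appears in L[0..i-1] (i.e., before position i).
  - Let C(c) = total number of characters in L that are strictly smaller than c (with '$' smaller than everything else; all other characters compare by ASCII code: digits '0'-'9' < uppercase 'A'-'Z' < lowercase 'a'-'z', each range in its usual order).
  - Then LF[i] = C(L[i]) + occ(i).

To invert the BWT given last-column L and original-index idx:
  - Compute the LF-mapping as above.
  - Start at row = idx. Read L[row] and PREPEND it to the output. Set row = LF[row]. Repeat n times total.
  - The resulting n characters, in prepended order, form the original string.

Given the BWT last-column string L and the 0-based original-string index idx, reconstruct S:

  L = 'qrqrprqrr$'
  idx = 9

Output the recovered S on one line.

Answer: rrrrpqrqq$

Derivation:
LF mapping: 2 5 3 6 1 7 4 8 9 0
Walk LF starting at row 9, prepending L[row]:
  step 1: row=9, L[9]='$', prepend. Next row=LF[9]=0
  step 2: row=0, L[0]='q', prepend. Next row=LF[0]=2
  step 3: row=2, L[2]='q', prepend. Next row=LF[2]=3
  step 4: row=3, L[3]='r', prepend. Next row=LF[3]=6
  step 5: row=6, L[6]='q', prepend. Next row=LF[6]=4
  step 6: row=4, L[4]='p', prepend. Next row=LF[4]=1
  step 7: row=1, L[1]='r', prepend. Next row=LF[1]=5
  step 8: row=5, L[5]='r', prepend. Next row=LF[5]=7
  step 9: row=7, L[7]='r', prepend. Next row=LF[7]=8
  step 10: row=8, L[8]='r', prepend. Next row=LF[8]=9
Reversed output: rrrrpqrqq$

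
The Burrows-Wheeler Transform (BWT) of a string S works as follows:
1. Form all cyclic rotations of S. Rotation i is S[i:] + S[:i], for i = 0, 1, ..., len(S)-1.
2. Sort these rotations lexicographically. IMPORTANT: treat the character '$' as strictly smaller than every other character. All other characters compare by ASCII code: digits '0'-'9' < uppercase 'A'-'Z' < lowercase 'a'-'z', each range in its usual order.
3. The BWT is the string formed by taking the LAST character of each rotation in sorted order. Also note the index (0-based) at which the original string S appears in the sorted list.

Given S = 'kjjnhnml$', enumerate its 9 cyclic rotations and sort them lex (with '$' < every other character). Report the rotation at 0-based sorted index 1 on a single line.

Answer: hnml$kjjn

Derivation:
All 9 rotations (rotation i = S[i:]+S[:i]):
  rot[0] = kjjnhnml$
  rot[1] = jjnhnml$k
  rot[2] = jnhnml$kj
  rot[3] = nhnml$kjj
  rot[4] = hnml$kjjn
  rot[5] = nml$kjjnh
  rot[6] = ml$kjjnhn
  rot[7] = l$kjjnhnm
  rot[8] = $kjjnhnml
Sorted (with $ < everything):
  sorted[0] = $kjjnhnml
  sorted[1] = hnml$kjjn
  sorted[2] = jjnhnml$k
  sorted[3] = jnhnml$kj
  sorted[4] = kjjnhnml$
  sorted[5] = l$kjjnhnm
  sorted[6] = ml$kjjnhn
  sorted[7] = nhnml$kjj
  sorted[8] = nml$kjjnh
sorted[1] = hnml$kjjn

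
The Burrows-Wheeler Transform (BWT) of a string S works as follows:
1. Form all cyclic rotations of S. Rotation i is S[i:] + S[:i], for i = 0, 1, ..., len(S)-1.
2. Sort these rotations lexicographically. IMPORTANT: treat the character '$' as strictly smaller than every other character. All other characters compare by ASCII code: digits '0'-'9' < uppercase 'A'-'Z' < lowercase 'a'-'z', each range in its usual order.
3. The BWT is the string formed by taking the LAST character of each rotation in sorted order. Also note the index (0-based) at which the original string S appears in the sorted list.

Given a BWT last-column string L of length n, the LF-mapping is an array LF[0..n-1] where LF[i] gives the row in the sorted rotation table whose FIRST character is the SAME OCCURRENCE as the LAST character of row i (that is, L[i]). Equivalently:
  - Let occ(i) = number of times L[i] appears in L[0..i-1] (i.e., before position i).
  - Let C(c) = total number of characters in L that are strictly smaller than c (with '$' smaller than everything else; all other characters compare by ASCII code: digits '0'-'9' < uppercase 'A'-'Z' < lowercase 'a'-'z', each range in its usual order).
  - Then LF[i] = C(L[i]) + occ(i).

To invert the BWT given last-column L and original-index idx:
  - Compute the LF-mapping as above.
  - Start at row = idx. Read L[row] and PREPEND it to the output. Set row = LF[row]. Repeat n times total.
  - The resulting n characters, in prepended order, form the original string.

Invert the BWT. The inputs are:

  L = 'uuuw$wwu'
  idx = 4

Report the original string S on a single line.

LF mapping: 1 2 3 5 0 6 7 4
Walk LF starting at row 4, prepending L[row]:
  step 1: row=4, L[4]='$', prepend. Next row=LF[4]=0
  step 2: row=0, L[0]='u', prepend. Next row=LF[0]=1
  step 3: row=1, L[1]='u', prepend. Next row=LF[1]=2
  step 4: row=2, L[2]='u', prepend. Next row=LF[2]=3
  step 5: row=3, L[3]='w', prepend. Next row=LF[3]=5
  step 6: row=5, L[5]='w', prepend. Next row=LF[5]=6
  step 7: row=6, L[6]='w', prepend. Next row=LF[6]=7
  step 8: row=7, L[7]='u', prepend. Next row=LF[7]=4
Reversed output: uwwwuuu$

Answer: uwwwuuu$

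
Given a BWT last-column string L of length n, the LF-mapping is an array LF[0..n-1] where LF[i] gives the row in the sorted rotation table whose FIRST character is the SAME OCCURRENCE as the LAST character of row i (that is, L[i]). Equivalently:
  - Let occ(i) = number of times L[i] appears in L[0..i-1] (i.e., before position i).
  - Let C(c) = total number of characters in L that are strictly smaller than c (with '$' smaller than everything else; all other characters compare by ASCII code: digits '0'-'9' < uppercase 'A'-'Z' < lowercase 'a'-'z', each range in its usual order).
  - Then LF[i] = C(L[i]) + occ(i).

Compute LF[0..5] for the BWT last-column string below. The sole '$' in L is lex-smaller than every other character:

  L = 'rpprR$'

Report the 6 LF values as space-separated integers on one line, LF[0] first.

Char counts: '$':1, 'R':1, 'p':2, 'r':2
C (first-col start): C('$')=0, C('R')=1, C('p')=2, C('r')=4
L[0]='r': occ=0, LF[0]=C('r')+0=4+0=4
L[1]='p': occ=0, LF[1]=C('p')+0=2+0=2
L[2]='p': occ=1, LF[2]=C('p')+1=2+1=3
L[3]='r': occ=1, LF[3]=C('r')+1=4+1=5
L[4]='R': occ=0, LF[4]=C('R')+0=1+0=1
L[5]='$': occ=0, LF[5]=C('$')+0=0+0=0

Answer: 4 2 3 5 1 0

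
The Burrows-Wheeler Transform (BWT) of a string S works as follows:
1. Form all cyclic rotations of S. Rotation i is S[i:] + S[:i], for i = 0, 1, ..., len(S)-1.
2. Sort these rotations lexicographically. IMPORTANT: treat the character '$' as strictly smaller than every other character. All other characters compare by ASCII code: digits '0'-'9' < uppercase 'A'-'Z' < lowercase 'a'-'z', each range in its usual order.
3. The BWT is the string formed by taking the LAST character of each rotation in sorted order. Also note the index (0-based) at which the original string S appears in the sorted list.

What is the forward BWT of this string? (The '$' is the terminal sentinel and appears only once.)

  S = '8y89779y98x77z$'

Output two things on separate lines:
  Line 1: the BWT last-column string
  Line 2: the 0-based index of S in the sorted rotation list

All 15 rotations (rotation i = S[i:]+S[:i]):
  rot[0] = 8y89779y98x77z$
  rot[1] = y89779y98x77z$8
  rot[2] = 89779y98x77z$8y
  rot[3] = 9779y98x77z$8y8
  rot[4] = 779y98x77z$8y89
  rot[5] = 79y98x77z$8y897
  rot[6] = 9y98x77z$8y8977
  rot[7] = y98x77z$8y89779
  rot[8] = 98x77z$8y89779y
  rot[9] = 8x77z$8y89779y9
  rot[10] = x77z$8y89779y98
  rot[11] = 77z$8y89779y98x
  rot[12] = 7z$8y89779y98x7
  rot[13] = z$8y89779y98x77
  rot[14] = $8y89779y98x77z
Sorted (with $ < everything):
  sorted[0] = $8y89779y98x77z  (last char: 'z')
  sorted[1] = 779y98x77z$8y89  (last char: '9')
  sorted[2] = 77z$8y89779y98x  (last char: 'x')
  sorted[3] = 79y98x77z$8y897  (last char: '7')
  sorted[4] = 7z$8y89779y98x7  (last char: '7')
  sorted[5] = 89779y98x77z$8y  (last char: 'y')
  sorted[6] = 8x77z$8y89779y9  (last char: '9')
  sorted[7] = 8y89779y98x77z$  (last char: '$')
  sorted[8] = 9779y98x77z$8y8  (last char: '8')
  sorted[9] = 98x77z$8y89779y  (last char: 'y')
  sorted[10] = 9y98x77z$8y8977  (last char: '7')
  sorted[11] = x77z$8y89779y98  (last char: '8')
  sorted[12] = y89779y98x77z$8  (last char: '8')
  sorted[13] = y98x77z$8y89779  (last char: '9')
  sorted[14] = z$8y89779y98x77  (last char: '7')
Last column: z9x77y9$8y78897
Original string S is at sorted index 7

Answer: z9x77y9$8y78897
7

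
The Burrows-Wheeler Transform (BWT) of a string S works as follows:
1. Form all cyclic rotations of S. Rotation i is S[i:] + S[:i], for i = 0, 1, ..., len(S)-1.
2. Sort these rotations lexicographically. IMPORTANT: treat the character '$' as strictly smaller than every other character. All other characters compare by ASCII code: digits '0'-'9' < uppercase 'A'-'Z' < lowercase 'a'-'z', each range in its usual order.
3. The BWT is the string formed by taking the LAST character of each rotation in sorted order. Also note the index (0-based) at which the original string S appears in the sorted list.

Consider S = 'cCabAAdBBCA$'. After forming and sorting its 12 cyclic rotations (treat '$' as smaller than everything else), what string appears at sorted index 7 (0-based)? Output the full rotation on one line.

All 12 rotations (rotation i = S[i:]+S[:i]):
  rot[0] = cCabAAdBBCA$
  rot[1] = CabAAdBBCA$c
  rot[2] = abAAdBBCA$cC
  rot[3] = bAAdBBCA$cCa
  rot[4] = AAdBBCA$cCab
  rot[5] = AdBBCA$cCabA
  rot[6] = dBBCA$cCabAA
  rot[7] = BBCA$cCabAAd
  rot[8] = BCA$cCabAAdB
  rot[9] = CA$cCabAAdBB
  rot[10] = A$cCabAAdBBC
  rot[11] = $cCabAAdBBCA
Sorted (with $ < everything):
  sorted[0] = $cCabAAdBBCA
  sorted[1] = A$cCabAAdBBC
  sorted[2] = AAdBBCA$cCab
  sorted[3] = AdBBCA$cCabA
  sorted[4] = BBCA$cCabAAd
  sorted[5] = BCA$cCabAAdB
  sorted[6] = CA$cCabAAdBB
  sorted[7] = CabAAdBBCA$c
  sorted[8] = abAAdBBCA$cC
  sorted[9] = bAAdBBCA$cCa
  sorted[10] = cCabAAdBBCA$
  sorted[11] = dBBCA$cCabAA
sorted[7] = CabAAdBBCA$c

Answer: CabAAdBBCA$c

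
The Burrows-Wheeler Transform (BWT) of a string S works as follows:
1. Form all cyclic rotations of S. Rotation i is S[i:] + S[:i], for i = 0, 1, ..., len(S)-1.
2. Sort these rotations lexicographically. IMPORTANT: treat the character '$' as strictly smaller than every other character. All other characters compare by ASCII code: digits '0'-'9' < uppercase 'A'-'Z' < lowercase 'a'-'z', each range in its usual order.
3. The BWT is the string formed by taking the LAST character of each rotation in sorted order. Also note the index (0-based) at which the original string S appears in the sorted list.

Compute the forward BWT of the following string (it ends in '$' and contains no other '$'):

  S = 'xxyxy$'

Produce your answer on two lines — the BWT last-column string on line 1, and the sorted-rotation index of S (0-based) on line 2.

All 6 rotations (rotation i = S[i:]+S[:i]):
  rot[0] = xxyxy$
  rot[1] = xyxy$x
  rot[2] = yxy$xx
  rot[3] = xy$xxy
  rot[4] = y$xxyx
  rot[5] = $xxyxy
Sorted (with $ < everything):
  sorted[0] = $xxyxy  (last char: 'y')
  sorted[1] = xxyxy$  (last char: '$')
  sorted[2] = xy$xxy  (last char: 'y')
  sorted[3] = xyxy$x  (last char: 'x')
  sorted[4] = y$xxyx  (last char: 'x')
  sorted[5] = yxy$xx  (last char: 'x')
Last column: y$yxxx
Original string S is at sorted index 1

Answer: y$yxxx
1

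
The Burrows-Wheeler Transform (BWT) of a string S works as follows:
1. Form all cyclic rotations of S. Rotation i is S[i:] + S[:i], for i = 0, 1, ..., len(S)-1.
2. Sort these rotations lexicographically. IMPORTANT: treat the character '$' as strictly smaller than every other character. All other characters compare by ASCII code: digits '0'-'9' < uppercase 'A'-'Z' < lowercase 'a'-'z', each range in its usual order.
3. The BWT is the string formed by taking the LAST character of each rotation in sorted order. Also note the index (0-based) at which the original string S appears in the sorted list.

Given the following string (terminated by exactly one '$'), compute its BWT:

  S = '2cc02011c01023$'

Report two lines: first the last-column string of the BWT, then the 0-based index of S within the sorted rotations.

Answer: 3c2c100100$21c2
10

Derivation:
All 15 rotations (rotation i = S[i:]+S[:i]):
  rot[0] = 2cc02011c01023$
  rot[1] = cc02011c01023$2
  rot[2] = c02011c01023$2c
  rot[3] = 02011c01023$2cc
  rot[4] = 2011c01023$2cc0
  rot[5] = 011c01023$2cc02
  rot[6] = 11c01023$2cc020
  rot[7] = 1c01023$2cc0201
  rot[8] = c01023$2cc02011
  rot[9] = 01023$2cc02011c
  rot[10] = 1023$2cc02011c0
  rot[11] = 023$2cc02011c01
  rot[12] = 23$2cc02011c010
  rot[13] = 3$2cc02011c0102
  rot[14] = $2cc02011c01023
Sorted (with $ < everything):
  sorted[0] = $2cc02011c01023  (last char: '3')
  sorted[1] = 01023$2cc02011c  (last char: 'c')
  sorted[2] = 011c01023$2cc02  (last char: '2')
  sorted[3] = 02011c01023$2cc  (last char: 'c')
  sorted[4] = 023$2cc02011c01  (last char: '1')
  sorted[5] = 1023$2cc02011c0  (last char: '0')
  sorted[6] = 11c01023$2cc020  (last char: '0')
  sorted[7] = 1c01023$2cc0201  (last char: '1')
  sorted[8] = 2011c01023$2cc0  (last char: '0')
  sorted[9] = 23$2cc02011c010  (last char: '0')
  sorted[10] = 2cc02011c01023$  (last char: '$')
  sorted[11] = 3$2cc02011c0102  (last char: '2')
  sorted[12] = c01023$2cc02011  (last char: '1')
  sorted[13] = c02011c01023$2c  (last char: 'c')
  sorted[14] = cc02011c01023$2  (last char: '2')
Last column: 3c2c100100$21c2
Original string S is at sorted index 10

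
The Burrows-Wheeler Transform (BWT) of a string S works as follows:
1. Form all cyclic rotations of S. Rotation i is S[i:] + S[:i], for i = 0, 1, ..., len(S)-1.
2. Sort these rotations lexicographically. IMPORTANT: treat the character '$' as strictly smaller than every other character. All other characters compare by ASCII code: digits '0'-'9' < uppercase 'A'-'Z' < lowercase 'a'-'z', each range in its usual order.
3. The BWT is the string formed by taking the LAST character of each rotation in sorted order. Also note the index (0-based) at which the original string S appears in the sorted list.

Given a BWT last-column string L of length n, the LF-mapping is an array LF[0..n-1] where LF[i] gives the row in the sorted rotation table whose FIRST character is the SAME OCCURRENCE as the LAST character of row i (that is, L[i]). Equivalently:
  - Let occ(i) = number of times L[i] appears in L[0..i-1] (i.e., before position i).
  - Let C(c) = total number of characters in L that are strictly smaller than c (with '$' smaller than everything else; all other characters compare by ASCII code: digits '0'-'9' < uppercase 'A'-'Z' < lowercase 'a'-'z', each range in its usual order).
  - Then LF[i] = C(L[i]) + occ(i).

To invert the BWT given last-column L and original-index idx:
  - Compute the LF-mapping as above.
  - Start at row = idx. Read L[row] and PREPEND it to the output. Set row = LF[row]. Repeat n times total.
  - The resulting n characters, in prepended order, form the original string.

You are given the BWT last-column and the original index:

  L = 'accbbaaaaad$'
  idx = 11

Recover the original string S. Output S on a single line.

LF mapping: 1 9 10 7 8 2 3 4 5 6 11 0
Walk LF starting at row 11, prepending L[row]:
  step 1: row=11, L[11]='$', prepend. Next row=LF[11]=0
  step 2: row=0, L[0]='a', prepend. Next row=LF[0]=1
  step 3: row=1, L[1]='c', prepend. Next row=LF[1]=9
  step 4: row=9, L[9]='a', prepend. Next row=LF[9]=6
  step 5: row=6, L[6]='a', prepend. Next row=LF[6]=3
  step 6: row=3, L[3]='b', prepend. Next row=LF[3]=7
  step 7: row=7, L[7]='a', prepend. Next row=LF[7]=4
  step 8: row=4, L[4]='b', prepend. Next row=LF[4]=8
  step 9: row=8, L[8]='a', prepend. Next row=LF[8]=5
  step 10: row=5, L[5]='a', prepend. Next row=LF[5]=2
  step 11: row=2, L[2]='c', prepend. Next row=LF[2]=10
  step 12: row=10, L[10]='d', prepend. Next row=LF[10]=11
Reversed output: dcaababaaca$

Answer: dcaababaaca$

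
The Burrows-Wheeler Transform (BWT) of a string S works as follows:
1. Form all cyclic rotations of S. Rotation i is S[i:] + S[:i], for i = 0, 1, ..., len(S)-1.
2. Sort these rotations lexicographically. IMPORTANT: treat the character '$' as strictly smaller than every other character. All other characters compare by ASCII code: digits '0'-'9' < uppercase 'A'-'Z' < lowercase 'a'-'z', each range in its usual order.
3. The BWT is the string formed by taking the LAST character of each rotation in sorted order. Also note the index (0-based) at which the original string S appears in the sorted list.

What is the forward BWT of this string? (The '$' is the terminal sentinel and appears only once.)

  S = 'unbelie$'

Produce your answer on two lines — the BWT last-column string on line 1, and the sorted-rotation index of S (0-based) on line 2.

All 8 rotations (rotation i = S[i:]+S[:i]):
  rot[0] = unbelie$
  rot[1] = nbelie$u
  rot[2] = belie$un
  rot[3] = elie$unb
  rot[4] = lie$unbe
  rot[5] = ie$unbel
  rot[6] = e$unbeli
  rot[7] = $unbelie
Sorted (with $ < everything):
  sorted[0] = $unbelie  (last char: 'e')
  sorted[1] = belie$un  (last char: 'n')
  sorted[2] = e$unbeli  (last char: 'i')
  sorted[3] = elie$unb  (last char: 'b')
  sorted[4] = ie$unbel  (last char: 'l')
  sorted[5] = lie$unbe  (last char: 'e')
  sorted[6] = nbelie$u  (last char: 'u')
  sorted[7] = unbelie$  (last char: '$')
Last column: enibleu$
Original string S is at sorted index 7

Answer: enibleu$
7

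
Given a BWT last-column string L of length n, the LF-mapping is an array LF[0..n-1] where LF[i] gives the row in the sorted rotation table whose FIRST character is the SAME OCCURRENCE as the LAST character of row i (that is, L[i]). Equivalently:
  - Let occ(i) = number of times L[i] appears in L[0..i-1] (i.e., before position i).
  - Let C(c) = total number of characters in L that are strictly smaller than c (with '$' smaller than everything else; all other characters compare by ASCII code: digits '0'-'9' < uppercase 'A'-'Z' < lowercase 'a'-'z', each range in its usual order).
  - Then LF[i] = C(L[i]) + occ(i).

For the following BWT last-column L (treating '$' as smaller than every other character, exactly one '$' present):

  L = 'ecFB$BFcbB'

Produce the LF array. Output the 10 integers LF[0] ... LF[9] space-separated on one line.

Answer: 9 7 4 1 0 2 5 8 6 3

Derivation:
Char counts: '$':1, 'B':3, 'F':2, 'b':1, 'c':2, 'e':1
C (first-col start): C('$')=0, C('B')=1, C('F')=4, C('b')=6, C('c')=7, C('e')=9
L[0]='e': occ=0, LF[0]=C('e')+0=9+0=9
L[1]='c': occ=0, LF[1]=C('c')+0=7+0=7
L[2]='F': occ=0, LF[2]=C('F')+0=4+0=4
L[3]='B': occ=0, LF[3]=C('B')+0=1+0=1
L[4]='$': occ=0, LF[4]=C('$')+0=0+0=0
L[5]='B': occ=1, LF[5]=C('B')+1=1+1=2
L[6]='F': occ=1, LF[6]=C('F')+1=4+1=5
L[7]='c': occ=1, LF[7]=C('c')+1=7+1=8
L[8]='b': occ=0, LF[8]=C('b')+0=6+0=6
L[9]='B': occ=2, LF[9]=C('B')+2=1+2=3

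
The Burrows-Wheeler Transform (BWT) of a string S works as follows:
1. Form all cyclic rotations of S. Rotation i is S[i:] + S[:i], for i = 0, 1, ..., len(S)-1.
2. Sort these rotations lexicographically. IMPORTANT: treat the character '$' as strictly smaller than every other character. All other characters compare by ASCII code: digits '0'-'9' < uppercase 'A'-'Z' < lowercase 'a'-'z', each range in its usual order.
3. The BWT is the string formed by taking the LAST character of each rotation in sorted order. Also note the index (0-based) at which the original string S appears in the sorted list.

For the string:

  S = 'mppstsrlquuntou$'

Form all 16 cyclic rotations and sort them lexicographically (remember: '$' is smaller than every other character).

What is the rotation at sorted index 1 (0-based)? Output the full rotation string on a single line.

Answer: lquuntou$mppstsr

Derivation:
All 16 rotations (rotation i = S[i:]+S[:i]):
  rot[0] = mppstsrlquuntou$
  rot[1] = ppstsrlquuntou$m
  rot[2] = pstsrlquuntou$mp
  rot[3] = stsrlquuntou$mpp
  rot[4] = tsrlquuntou$mpps
  rot[5] = srlquuntou$mppst
  rot[6] = rlquuntou$mppsts
  rot[7] = lquuntou$mppstsr
  rot[8] = quuntou$mppstsrl
  rot[9] = uuntou$mppstsrlq
  rot[10] = untou$mppstsrlqu
  rot[11] = ntou$mppstsrlquu
  rot[12] = tou$mppstsrlquun
  rot[13] = ou$mppstsrlquunt
  rot[14] = u$mppstsrlquunto
  rot[15] = $mppstsrlquuntou
Sorted (with $ < everything):
  sorted[0] = $mppstsrlquuntou
  sorted[1] = lquuntou$mppstsr
  sorted[2] = mppstsrlquuntou$
  sorted[3] = ntou$mppstsrlquu
  sorted[4] = ou$mppstsrlquunt
  sorted[5] = ppstsrlquuntou$m
  sorted[6] = pstsrlquuntou$mp
  sorted[7] = quuntou$mppstsrl
  sorted[8] = rlquuntou$mppsts
  sorted[9] = srlquuntou$mppst
  sorted[10] = stsrlquuntou$mpp
  sorted[11] = tou$mppstsrlquun
  sorted[12] = tsrlquuntou$mpps
  sorted[13] = u$mppstsrlquunto
  sorted[14] = untou$mppstsrlqu
  sorted[15] = uuntou$mppstsrlq
sorted[1] = lquuntou$mppstsr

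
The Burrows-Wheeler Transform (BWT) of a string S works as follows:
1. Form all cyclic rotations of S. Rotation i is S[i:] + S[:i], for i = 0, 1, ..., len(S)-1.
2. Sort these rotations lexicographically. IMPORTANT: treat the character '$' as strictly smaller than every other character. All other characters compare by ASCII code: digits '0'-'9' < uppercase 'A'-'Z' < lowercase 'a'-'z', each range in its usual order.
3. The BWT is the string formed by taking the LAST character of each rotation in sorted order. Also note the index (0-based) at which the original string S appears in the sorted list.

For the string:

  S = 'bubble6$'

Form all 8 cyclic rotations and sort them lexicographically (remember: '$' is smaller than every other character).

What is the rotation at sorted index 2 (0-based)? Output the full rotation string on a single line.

All 8 rotations (rotation i = S[i:]+S[:i]):
  rot[0] = bubble6$
  rot[1] = ubble6$b
  rot[2] = bble6$bu
  rot[3] = ble6$bub
  rot[4] = le6$bubb
  rot[5] = e6$bubbl
  rot[6] = 6$bubble
  rot[7] = $bubble6
Sorted (with $ < everything):
  sorted[0] = $bubble6
  sorted[1] = 6$bubble
  sorted[2] = bble6$bu
  sorted[3] = ble6$bub
  sorted[4] = bubble6$
  sorted[5] = e6$bubbl
  sorted[6] = le6$bubb
  sorted[7] = ubble6$b
sorted[2] = bble6$bu

Answer: bble6$bu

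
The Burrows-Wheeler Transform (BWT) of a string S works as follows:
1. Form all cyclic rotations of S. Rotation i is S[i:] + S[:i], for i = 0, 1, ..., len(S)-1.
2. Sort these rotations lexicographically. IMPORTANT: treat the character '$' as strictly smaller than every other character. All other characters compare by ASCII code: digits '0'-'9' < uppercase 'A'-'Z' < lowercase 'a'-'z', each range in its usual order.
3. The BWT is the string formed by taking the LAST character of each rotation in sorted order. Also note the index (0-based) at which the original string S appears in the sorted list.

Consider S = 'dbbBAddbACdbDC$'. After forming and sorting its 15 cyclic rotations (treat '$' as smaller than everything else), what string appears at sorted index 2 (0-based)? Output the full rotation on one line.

Answer: AddbACdbDC$dbbB

Derivation:
All 15 rotations (rotation i = S[i:]+S[:i]):
  rot[0] = dbbBAddbACdbDC$
  rot[1] = bbBAddbACdbDC$d
  rot[2] = bBAddbACdbDC$db
  rot[3] = BAddbACdbDC$dbb
  rot[4] = AddbACdbDC$dbbB
  rot[5] = ddbACdbDC$dbbBA
  rot[6] = dbACdbDC$dbbBAd
  rot[7] = bACdbDC$dbbBAdd
  rot[8] = ACdbDC$dbbBAddb
  rot[9] = CdbDC$dbbBAddbA
  rot[10] = dbDC$dbbBAddbAC
  rot[11] = bDC$dbbBAddbACd
  rot[12] = DC$dbbBAddbACdb
  rot[13] = C$dbbBAddbACdbD
  rot[14] = $dbbBAddbACdbDC
Sorted (with $ < everything):
  sorted[0] = $dbbBAddbACdbDC
  sorted[1] = ACdbDC$dbbBAddb
  sorted[2] = AddbACdbDC$dbbB
  sorted[3] = BAddbACdbDC$dbb
  sorted[4] = C$dbbBAddbACdbD
  sorted[5] = CdbDC$dbbBAddbA
  sorted[6] = DC$dbbBAddbACdb
  sorted[7] = bACdbDC$dbbBAdd
  sorted[8] = bBAddbACdbDC$db
  sorted[9] = bDC$dbbBAddbACd
  sorted[10] = bbBAddbACdbDC$d
  sorted[11] = dbACdbDC$dbbBAd
  sorted[12] = dbDC$dbbBAddbAC
  sorted[13] = dbbBAddbACdbDC$
  sorted[14] = ddbACdbDC$dbbBA
sorted[2] = AddbACdbDC$dbbB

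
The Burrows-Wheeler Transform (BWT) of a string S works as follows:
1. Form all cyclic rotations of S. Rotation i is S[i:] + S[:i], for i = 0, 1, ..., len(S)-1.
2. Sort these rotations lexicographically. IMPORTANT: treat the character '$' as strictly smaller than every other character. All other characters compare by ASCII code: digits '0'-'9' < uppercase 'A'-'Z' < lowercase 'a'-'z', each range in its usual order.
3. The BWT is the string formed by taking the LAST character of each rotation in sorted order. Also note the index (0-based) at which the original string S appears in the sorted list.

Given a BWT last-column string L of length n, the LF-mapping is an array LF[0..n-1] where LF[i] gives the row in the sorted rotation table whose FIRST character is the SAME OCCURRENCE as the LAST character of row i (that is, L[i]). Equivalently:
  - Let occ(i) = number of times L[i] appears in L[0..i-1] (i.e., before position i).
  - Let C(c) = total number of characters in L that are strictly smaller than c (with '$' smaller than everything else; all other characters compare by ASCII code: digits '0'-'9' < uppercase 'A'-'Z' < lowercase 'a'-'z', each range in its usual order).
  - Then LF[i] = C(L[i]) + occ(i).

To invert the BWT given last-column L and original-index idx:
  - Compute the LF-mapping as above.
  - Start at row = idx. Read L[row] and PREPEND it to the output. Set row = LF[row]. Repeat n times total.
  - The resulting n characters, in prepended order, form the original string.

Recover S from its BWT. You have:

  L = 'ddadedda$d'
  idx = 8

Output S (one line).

Answer: dedaadddd$

Derivation:
LF mapping: 3 4 1 5 9 6 7 2 0 8
Walk LF starting at row 8, prepending L[row]:
  step 1: row=8, L[8]='$', prepend. Next row=LF[8]=0
  step 2: row=0, L[0]='d', prepend. Next row=LF[0]=3
  step 3: row=3, L[3]='d', prepend. Next row=LF[3]=5
  step 4: row=5, L[5]='d', prepend. Next row=LF[5]=6
  step 5: row=6, L[6]='d', prepend. Next row=LF[6]=7
  step 6: row=7, L[7]='a', prepend. Next row=LF[7]=2
  step 7: row=2, L[2]='a', prepend. Next row=LF[2]=1
  step 8: row=1, L[1]='d', prepend. Next row=LF[1]=4
  step 9: row=4, L[4]='e', prepend. Next row=LF[4]=9
  step 10: row=9, L[9]='d', prepend. Next row=LF[9]=8
Reversed output: dedaadddd$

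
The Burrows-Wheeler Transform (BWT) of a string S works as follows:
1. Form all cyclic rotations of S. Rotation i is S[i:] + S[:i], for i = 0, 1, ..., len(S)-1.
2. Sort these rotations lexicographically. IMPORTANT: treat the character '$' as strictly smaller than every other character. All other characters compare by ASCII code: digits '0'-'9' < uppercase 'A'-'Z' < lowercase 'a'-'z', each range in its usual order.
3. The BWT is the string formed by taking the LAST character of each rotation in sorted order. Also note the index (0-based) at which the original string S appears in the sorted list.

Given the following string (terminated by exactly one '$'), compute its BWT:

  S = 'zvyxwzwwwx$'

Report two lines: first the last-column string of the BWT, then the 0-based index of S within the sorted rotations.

Answer: xzzwwxwyv$w
9

Derivation:
All 11 rotations (rotation i = S[i:]+S[:i]):
  rot[0] = zvyxwzwwwx$
  rot[1] = vyxwzwwwx$z
  rot[2] = yxwzwwwx$zv
  rot[3] = xwzwwwx$zvy
  rot[4] = wzwwwx$zvyx
  rot[5] = zwwwx$zvyxw
  rot[6] = wwwx$zvyxwz
  rot[7] = wwx$zvyxwzw
  rot[8] = wx$zvyxwzww
  rot[9] = x$zvyxwzwww
  rot[10] = $zvyxwzwwwx
Sorted (with $ < everything):
  sorted[0] = $zvyxwzwwwx  (last char: 'x')
  sorted[1] = vyxwzwwwx$z  (last char: 'z')
  sorted[2] = wwwx$zvyxwz  (last char: 'z')
  sorted[3] = wwx$zvyxwzw  (last char: 'w')
  sorted[4] = wx$zvyxwzww  (last char: 'w')
  sorted[5] = wzwwwx$zvyx  (last char: 'x')
  sorted[6] = x$zvyxwzwww  (last char: 'w')
  sorted[7] = xwzwwwx$zvy  (last char: 'y')
  sorted[8] = yxwzwwwx$zv  (last char: 'v')
  sorted[9] = zvyxwzwwwx$  (last char: '$')
  sorted[10] = zwwwx$zvyxw  (last char: 'w')
Last column: xzzwwxwyv$w
Original string S is at sorted index 9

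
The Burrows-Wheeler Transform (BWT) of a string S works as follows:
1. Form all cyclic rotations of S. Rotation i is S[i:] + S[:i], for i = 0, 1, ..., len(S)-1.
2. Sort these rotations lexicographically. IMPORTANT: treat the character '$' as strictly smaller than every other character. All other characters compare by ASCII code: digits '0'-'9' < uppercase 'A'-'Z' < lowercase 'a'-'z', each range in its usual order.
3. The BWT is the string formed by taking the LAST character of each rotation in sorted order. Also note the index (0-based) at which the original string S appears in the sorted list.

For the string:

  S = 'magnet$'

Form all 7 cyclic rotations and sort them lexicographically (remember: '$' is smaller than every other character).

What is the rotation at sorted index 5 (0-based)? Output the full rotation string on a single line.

Answer: net$mag

Derivation:
All 7 rotations (rotation i = S[i:]+S[:i]):
  rot[0] = magnet$
  rot[1] = agnet$m
  rot[2] = gnet$ma
  rot[3] = net$mag
  rot[4] = et$magn
  rot[5] = t$magne
  rot[6] = $magnet
Sorted (with $ < everything):
  sorted[0] = $magnet
  sorted[1] = agnet$m
  sorted[2] = et$magn
  sorted[3] = gnet$ma
  sorted[4] = magnet$
  sorted[5] = net$mag
  sorted[6] = t$magne
sorted[5] = net$mag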